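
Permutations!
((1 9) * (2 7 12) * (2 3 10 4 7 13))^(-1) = ((1 9)(2 13)(3 10 4 7 12))^(-1) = (1 9)(2 13)(3 12 7 4 10)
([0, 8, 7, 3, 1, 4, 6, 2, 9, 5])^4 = (1 4 5 9 8)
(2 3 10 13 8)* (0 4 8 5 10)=[4, 1, 3, 0, 8, 10, 6, 7, 2, 9, 13, 11, 12, 5]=(0 4 8 2 3)(5 10 13)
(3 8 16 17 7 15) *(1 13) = (1 13)(3 8 16 17 7 15) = [0, 13, 2, 8, 4, 5, 6, 15, 16, 9, 10, 11, 12, 1, 14, 3, 17, 7]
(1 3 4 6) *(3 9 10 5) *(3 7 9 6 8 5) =(1 6)(3 4 8 5 7 9 10) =[0, 6, 2, 4, 8, 7, 1, 9, 5, 10, 3]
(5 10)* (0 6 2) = (0 6 2)(5 10) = [6, 1, 0, 3, 4, 10, 2, 7, 8, 9, 5]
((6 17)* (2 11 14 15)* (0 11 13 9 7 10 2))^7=((0 11 14 15)(2 13 9 7 10)(6 17))^7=(0 15 14 11)(2 9 10 13 7)(6 17)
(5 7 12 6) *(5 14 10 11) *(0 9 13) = (0 9 13)(5 7 12 6 14 10 11) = [9, 1, 2, 3, 4, 7, 14, 12, 8, 13, 11, 5, 6, 0, 10]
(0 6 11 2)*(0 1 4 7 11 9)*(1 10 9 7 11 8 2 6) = [1, 4, 10, 3, 11, 5, 7, 8, 2, 0, 9, 6] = (0 1 4 11 6 7 8 2 10 9)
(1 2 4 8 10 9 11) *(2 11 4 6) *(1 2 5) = (1 11 2 6 5)(4 8 10 9) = [0, 11, 6, 3, 8, 1, 5, 7, 10, 4, 9, 2]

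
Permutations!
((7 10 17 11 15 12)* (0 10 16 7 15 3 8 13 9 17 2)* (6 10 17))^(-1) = (0 2 10 6 9 13 8 3 11 17)(7 16)(12 15)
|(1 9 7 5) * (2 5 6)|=|(1 9 7 6 2 5)|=6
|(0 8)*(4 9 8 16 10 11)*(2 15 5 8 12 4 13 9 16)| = 35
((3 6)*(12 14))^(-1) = ((3 6)(12 14))^(-1) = (3 6)(12 14)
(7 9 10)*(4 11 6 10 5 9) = (4 11 6 10 7)(5 9) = [0, 1, 2, 3, 11, 9, 10, 4, 8, 5, 7, 6]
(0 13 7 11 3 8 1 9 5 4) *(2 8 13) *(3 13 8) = (0 2 3 8 1 9 5 4)(7 11 13) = [2, 9, 3, 8, 0, 4, 6, 11, 1, 5, 10, 13, 12, 7]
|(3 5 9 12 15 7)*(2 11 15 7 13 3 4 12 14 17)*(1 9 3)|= |(1 9 14 17 2 11 15 13)(3 5)(4 12 7)|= 24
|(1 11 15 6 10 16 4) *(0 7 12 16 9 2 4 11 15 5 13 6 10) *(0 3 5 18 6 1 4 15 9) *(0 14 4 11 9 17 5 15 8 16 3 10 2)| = |(0 7 12 3 15 2 8 16 9)(1 17 5 13)(4 11 18 6 10 14)| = 36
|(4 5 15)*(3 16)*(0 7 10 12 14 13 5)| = 18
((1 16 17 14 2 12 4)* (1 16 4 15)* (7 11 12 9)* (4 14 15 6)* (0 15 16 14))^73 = (0 15 1)(2 9 7 11 12 6 4 14)(16 17)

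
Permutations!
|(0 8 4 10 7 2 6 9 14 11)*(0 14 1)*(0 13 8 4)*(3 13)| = |(0 4 10 7 2 6 9 1 3 13 8)(11 14)| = 22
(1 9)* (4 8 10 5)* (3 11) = (1 9)(3 11)(4 8 10 5) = [0, 9, 2, 11, 8, 4, 6, 7, 10, 1, 5, 3]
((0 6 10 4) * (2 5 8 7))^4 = ((0 6 10 4)(2 5 8 7))^4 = (10)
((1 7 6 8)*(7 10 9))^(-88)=(1 9 6)(7 8 10)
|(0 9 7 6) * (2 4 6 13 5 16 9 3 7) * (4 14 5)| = 30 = |(0 3 7 13 4 6)(2 14 5 16 9)|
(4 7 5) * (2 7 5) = (2 7)(4 5) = [0, 1, 7, 3, 5, 4, 6, 2]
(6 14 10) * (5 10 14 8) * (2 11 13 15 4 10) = (2 11 13 15 4 10 6 8 5) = [0, 1, 11, 3, 10, 2, 8, 7, 5, 9, 6, 13, 12, 15, 14, 4]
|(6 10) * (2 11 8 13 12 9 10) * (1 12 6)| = |(1 12 9 10)(2 11 8 13 6)| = 20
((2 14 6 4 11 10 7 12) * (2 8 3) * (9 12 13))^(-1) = ((2 14 6 4 11 10 7 13 9 12 8 3))^(-1) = (2 3 8 12 9 13 7 10 11 4 6 14)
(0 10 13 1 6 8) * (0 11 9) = [10, 6, 2, 3, 4, 5, 8, 7, 11, 0, 13, 9, 12, 1] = (0 10 13 1 6 8 11 9)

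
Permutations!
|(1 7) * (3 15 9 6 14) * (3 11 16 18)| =8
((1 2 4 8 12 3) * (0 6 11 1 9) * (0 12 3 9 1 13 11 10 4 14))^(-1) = ((0 6 10 4 8 3 1 2 14)(9 12)(11 13))^(-1) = (0 14 2 1 3 8 4 10 6)(9 12)(11 13)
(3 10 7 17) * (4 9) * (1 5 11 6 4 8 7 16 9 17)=(1 5 11 6 4 17 3 10 16 9 8 7)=[0, 5, 2, 10, 17, 11, 4, 1, 7, 8, 16, 6, 12, 13, 14, 15, 9, 3]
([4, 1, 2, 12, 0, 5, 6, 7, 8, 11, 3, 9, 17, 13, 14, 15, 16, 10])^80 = [0, 1, 2, 3, 4, 5, 6, 7, 8, 9, 10, 11, 12, 13, 14, 15, 16, 17]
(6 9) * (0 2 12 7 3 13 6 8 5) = (0 2 12 7 3 13 6 9 8 5) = [2, 1, 12, 13, 4, 0, 9, 3, 5, 8, 10, 11, 7, 6]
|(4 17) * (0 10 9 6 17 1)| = 7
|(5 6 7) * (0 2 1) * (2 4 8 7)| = 8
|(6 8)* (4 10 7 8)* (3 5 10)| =7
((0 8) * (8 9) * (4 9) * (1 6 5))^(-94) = (0 9)(1 5 6)(4 8)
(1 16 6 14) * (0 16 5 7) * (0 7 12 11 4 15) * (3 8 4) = (0 16 6 14 1 5 12 11 3 8 4 15) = [16, 5, 2, 8, 15, 12, 14, 7, 4, 9, 10, 3, 11, 13, 1, 0, 6]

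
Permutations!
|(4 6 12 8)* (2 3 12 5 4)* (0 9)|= |(0 9)(2 3 12 8)(4 6 5)|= 12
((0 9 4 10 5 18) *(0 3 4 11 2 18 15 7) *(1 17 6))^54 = (0 7 15 5 10 4 3 18 2 11 9)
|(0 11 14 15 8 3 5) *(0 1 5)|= |(0 11 14 15 8 3)(1 5)|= 6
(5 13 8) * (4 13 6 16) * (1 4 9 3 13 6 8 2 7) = (1 4 6 16 9 3 13 2 7)(5 8) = [0, 4, 7, 13, 6, 8, 16, 1, 5, 3, 10, 11, 12, 2, 14, 15, 9]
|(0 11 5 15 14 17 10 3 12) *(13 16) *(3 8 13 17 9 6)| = 45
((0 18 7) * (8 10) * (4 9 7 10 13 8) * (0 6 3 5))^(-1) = (0 5 3 6 7 9 4 10 18)(8 13)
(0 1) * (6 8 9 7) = (0 1)(6 8 9 7) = [1, 0, 2, 3, 4, 5, 8, 6, 9, 7]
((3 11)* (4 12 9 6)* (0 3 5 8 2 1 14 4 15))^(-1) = ((0 3 11 5 8 2 1 14 4 12 9 6 15))^(-1) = (0 15 6 9 12 4 14 1 2 8 5 11 3)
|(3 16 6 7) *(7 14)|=|(3 16 6 14 7)|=5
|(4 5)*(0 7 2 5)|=|(0 7 2 5 4)|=5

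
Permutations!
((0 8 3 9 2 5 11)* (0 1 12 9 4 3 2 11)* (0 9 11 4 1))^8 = ((0 8 2 5 9 4 3 1 12 11))^8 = (0 12 3 9 2)(1 4 5 8 11)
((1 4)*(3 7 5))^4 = (3 7 5)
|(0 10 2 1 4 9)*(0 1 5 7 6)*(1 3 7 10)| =21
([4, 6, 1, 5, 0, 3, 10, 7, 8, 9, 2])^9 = [4, 6, 1, 5, 0, 3, 10, 7, 8, 9, 2]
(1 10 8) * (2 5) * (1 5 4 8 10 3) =(10)(1 3)(2 4 8 5) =[0, 3, 4, 1, 8, 2, 6, 7, 5, 9, 10]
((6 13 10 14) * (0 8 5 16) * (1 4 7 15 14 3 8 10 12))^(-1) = (0 16 5 8 3 10)(1 12 13 6 14 15 7 4)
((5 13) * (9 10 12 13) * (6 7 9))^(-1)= (5 13 12 10 9 7 6)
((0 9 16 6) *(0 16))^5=((0 9)(6 16))^5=(0 9)(6 16)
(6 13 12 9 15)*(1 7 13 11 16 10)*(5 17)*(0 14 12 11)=(0 14 12 9 15 6)(1 7 13 11 16 10)(5 17)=[14, 7, 2, 3, 4, 17, 0, 13, 8, 15, 1, 16, 9, 11, 12, 6, 10, 5]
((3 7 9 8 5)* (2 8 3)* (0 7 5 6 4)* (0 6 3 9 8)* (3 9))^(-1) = ((0 7 8 9 3 5 2)(4 6))^(-1) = (0 2 5 3 9 8 7)(4 6)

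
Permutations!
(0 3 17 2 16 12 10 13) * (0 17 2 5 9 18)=[3, 1, 16, 2, 4, 9, 6, 7, 8, 18, 13, 11, 10, 17, 14, 15, 12, 5, 0]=(0 3 2 16 12 10 13 17 5 9 18)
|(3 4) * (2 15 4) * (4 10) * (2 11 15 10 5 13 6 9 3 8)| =|(2 10 4 8)(3 11 15 5 13 6 9)| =28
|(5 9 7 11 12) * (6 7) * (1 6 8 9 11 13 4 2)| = 6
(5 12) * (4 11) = (4 11)(5 12) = [0, 1, 2, 3, 11, 12, 6, 7, 8, 9, 10, 4, 5]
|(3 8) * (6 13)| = 2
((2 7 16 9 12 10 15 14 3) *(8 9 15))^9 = ((2 7 16 15 14 3)(8 9 12 10))^9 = (2 15)(3 16)(7 14)(8 9 12 10)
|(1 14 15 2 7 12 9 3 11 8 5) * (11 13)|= 12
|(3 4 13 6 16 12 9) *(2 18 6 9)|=|(2 18 6 16 12)(3 4 13 9)|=20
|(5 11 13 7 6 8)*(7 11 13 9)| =|(5 13 11 9 7 6 8)| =7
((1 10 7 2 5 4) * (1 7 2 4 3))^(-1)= (1 3 5 2 10)(4 7)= ((1 10 2 5 3)(4 7))^(-1)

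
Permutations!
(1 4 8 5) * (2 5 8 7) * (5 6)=(8)(1 4 7 2 6 5)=[0, 4, 6, 3, 7, 1, 5, 2, 8]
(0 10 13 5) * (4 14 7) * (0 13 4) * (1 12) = (0 10 4 14 7)(1 12)(5 13) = [10, 12, 2, 3, 14, 13, 6, 0, 8, 9, 4, 11, 1, 5, 7]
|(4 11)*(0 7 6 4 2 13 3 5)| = |(0 7 6 4 11 2 13 3 5)| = 9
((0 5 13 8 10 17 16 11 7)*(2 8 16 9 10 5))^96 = ((0 2 8 5 13 16 11 7)(9 10 17))^96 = (17)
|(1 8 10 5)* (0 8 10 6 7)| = |(0 8 6 7)(1 10 5)| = 12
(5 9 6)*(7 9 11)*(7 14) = (5 11 14 7 9 6) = [0, 1, 2, 3, 4, 11, 5, 9, 8, 6, 10, 14, 12, 13, 7]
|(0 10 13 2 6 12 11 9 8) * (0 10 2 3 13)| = 8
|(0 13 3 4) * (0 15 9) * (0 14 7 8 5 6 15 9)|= |(0 13 3 4 9 14 7 8 5 6 15)|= 11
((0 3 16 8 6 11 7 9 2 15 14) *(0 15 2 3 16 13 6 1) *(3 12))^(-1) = (0 1 8 16)(3 12 9 7 11 6 13)(14 15)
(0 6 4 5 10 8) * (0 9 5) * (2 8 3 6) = [2, 1, 8, 6, 0, 10, 4, 7, 9, 5, 3] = (0 2 8 9 5 10 3 6 4)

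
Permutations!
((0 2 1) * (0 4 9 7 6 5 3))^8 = (0 3 5 6 7 9 4 1 2)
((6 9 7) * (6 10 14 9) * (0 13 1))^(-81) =((0 13 1)(7 10 14 9))^(-81) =(7 9 14 10)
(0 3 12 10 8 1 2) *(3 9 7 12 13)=(0 9 7 12 10 8 1 2)(3 13)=[9, 2, 0, 13, 4, 5, 6, 12, 1, 7, 8, 11, 10, 3]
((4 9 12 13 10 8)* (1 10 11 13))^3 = ((1 10 8 4 9 12)(11 13))^3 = (1 4)(8 12)(9 10)(11 13)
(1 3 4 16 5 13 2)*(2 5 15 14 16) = (1 3 4 2)(5 13)(14 16 15) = [0, 3, 1, 4, 2, 13, 6, 7, 8, 9, 10, 11, 12, 5, 16, 14, 15]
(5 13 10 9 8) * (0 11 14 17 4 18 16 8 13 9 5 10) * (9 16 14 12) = (0 11 12 9 13)(4 18 14 17)(5 16 8 10) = [11, 1, 2, 3, 18, 16, 6, 7, 10, 13, 5, 12, 9, 0, 17, 15, 8, 4, 14]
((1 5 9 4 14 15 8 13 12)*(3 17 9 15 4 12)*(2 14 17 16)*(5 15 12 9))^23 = (1 12 5 17 4 14 2 16 3 13 8 15)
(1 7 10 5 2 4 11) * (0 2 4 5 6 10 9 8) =[2, 7, 5, 3, 11, 4, 10, 9, 0, 8, 6, 1] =(0 2 5 4 11 1 7 9 8)(6 10)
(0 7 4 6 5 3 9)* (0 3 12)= (0 7 4 6 5 12)(3 9)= [7, 1, 2, 9, 6, 12, 5, 4, 8, 3, 10, 11, 0]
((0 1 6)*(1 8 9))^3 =(0 1 8 6 9)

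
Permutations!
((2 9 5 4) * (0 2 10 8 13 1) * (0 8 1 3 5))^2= (0 9 2)(1 13 5 10 8 3 4)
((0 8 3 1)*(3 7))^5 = (8)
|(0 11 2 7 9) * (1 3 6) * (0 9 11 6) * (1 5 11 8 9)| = 10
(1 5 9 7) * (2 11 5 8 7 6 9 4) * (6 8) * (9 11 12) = [0, 6, 12, 3, 2, 4, 11, 1, 7, 8, 10, 5, 9] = (1 6 11 5 4 2 12 9 8 7)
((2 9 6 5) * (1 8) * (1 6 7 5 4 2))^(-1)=((1 8 6 4 2 9 7 5))^(-1)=(1 5 7 9 2 4 6 8)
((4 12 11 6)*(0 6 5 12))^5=(0 4 6)(5 11 12)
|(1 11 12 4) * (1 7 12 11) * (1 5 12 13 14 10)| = 8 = |(1 5 12 4 7 13 14 10)|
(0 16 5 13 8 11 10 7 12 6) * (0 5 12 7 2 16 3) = (0 3)(2 16 12 6 5 13 8 11 10) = [3, 1, 16, 0, 4, 13, 5, 7, 11, 9, 2, 10, 6, 8, 14, 15, 12]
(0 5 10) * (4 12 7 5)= (0 4 12 7 5 10)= [4, 1, 2, 3, 12, 10, 6, 5, 8, 9, 0, 11, 7]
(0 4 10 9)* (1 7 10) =(0 4 1 7 10 9) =[4, 7, 2, 3, 1, 5, 6, 10, 8, 0, 9]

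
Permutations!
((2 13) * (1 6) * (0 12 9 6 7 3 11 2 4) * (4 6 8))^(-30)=((0 12 9 8 4)(1 7 3 11 2 13 6))^(-30)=(1 13 11 7 6 2 3)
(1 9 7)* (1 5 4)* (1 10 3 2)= (1 9 7 5 4 10 3 2)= [0, 9, 1, 2, 10, 4, 6, 5, 8, 7, 3]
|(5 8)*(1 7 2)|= |(1 7 2)(5 8)|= 6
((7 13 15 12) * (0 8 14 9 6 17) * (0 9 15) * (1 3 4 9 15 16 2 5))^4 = (0 2 4 15)(1 6 7 14)(3 17 13 16)(5 9 12 8)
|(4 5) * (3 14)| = |(3 14)(4 5)| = 2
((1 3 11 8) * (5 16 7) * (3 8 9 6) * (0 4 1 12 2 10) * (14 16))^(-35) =(3 11 9 6)(5 14 16 7)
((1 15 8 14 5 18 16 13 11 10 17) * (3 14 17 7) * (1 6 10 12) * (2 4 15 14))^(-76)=((1 14 5 18 16 13 11 12)(2 4 15 8 17 6 10 7 3))^(-76)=(1 16)(2 6 4 10 15 7 8 3 17)(5 11)(12 18)(13 14)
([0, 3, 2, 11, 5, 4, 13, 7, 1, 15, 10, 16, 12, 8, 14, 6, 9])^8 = (1 8 13 6 15 9 16 11 3)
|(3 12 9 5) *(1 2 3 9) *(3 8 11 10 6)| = |(1 2 8 11 10 6 3 12)(5 9)| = 8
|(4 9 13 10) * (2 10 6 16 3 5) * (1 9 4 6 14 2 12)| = 11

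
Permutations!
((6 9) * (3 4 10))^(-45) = (10)(6 9)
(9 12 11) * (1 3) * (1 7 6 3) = (3 7 6)(9 12 11) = [0, 1, 2, 7, 4, 5, 3, 6, 8, 12, 10, 9, 11]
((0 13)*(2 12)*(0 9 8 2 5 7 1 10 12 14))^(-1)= ((0 13 9 8 2 14)(1 10 12 5 7))^(-1)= (0 14 2 8 9 13)(1 7 5 12 10)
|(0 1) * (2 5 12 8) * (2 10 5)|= |(0 1)(5 12 8 10)|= 4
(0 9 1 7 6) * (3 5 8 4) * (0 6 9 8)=(0 8 4 3 5)(1 7 9)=[8, 7, 2, 5, 3, 0, 6, 9, 4, 1]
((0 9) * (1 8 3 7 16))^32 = ((0 9)(1 8 3 7 16))^32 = (1 3 16 8 7)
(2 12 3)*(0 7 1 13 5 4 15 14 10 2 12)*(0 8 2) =(0 7 1 13 5 4 15 14 10)(2 8)(3 12) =[7, 13, 8, 12, 15, 4, 6, 1, 2, 9, 0, 11, 3, 5, 10, 14]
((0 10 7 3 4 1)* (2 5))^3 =(0 3)(1 7)(2 5)(4 10)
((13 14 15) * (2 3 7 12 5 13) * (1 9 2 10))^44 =((1 9 2 3 7 12 5 13 14 15 10))^44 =(15)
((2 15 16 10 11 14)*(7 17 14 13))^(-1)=((2 15 16 10 11 13 7 17 14))^(-1)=(2 14 17 7 13 11 10 16 15)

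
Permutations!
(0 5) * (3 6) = [5, 1, 2, 6, 4, 0, 3] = (0 5)(3 6)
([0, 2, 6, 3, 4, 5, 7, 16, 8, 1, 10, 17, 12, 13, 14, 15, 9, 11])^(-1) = (1 9 16 7 6 2)(11 17)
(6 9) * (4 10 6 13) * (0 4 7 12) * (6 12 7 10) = (0 4 6 9 13 10 12) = [4, 1, 2, 3, 6, 5, 9, 7, 8, 13, 12, 11, 0, 10]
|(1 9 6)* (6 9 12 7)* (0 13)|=4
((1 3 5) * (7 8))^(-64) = ((1 3 5)(7 8))^(-64) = (8)(1 5 3)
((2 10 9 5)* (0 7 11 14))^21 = (0 7 11 14)(2 10 9 5)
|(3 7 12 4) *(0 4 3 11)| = 3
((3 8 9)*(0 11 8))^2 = (0 8 3 11 9)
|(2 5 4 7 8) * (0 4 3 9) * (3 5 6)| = |(0 4 7 8 2 6 3 9)| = 8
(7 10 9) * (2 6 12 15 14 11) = (2 6 12 15 14 11)(7 10 9) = [0, 1, 6, 3, 4, 5, 12, 10, 8, 7, 9, 2, 15, 13, 11, 14]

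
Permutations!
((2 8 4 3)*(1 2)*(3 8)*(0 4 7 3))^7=(8)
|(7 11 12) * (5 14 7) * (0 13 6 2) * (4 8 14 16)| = 8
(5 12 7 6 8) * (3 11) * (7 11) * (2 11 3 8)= (2 11 8 5 12 3 7 6)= [0, 1, 11, 7, 4, 12, 2, 6, 5, 9, 10, 8, 3]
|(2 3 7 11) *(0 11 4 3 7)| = |(0 11 2 7 4 3)| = 6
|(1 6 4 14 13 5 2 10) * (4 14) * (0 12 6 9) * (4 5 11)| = 12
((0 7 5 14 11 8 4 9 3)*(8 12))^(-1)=(0 3 9 4 8 12 11 14 5 7)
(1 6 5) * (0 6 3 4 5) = (0 6)(1 3 4 5) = [6, 3, 2, 4, 5, 1, 0]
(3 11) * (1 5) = (1 5)(3 11) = [0, 5, 2, 11, 4, 1, 6, 7, 8, 9, 10, 3]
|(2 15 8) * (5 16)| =6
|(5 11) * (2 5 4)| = |(2 5 11 4)| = 4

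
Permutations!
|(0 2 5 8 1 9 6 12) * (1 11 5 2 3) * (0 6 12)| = 6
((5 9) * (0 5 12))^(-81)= (0 12 9 5)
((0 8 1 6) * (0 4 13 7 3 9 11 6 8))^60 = (3 4 9 13 11 7 6)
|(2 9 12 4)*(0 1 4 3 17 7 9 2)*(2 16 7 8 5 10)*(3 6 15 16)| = |(0 1 4)(2 3 17 8 5 10)(6 15 16 7 9 12)| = 6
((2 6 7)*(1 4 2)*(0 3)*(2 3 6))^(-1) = (0 3 4 1 7 6) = ((0 6 7 1 4 3))^(-1)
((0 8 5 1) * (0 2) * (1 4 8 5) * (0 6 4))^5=(8)(0 5)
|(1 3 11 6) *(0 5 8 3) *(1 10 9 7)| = 10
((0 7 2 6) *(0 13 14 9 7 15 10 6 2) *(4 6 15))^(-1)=(0 7 9 14 13 6 4)(10 15)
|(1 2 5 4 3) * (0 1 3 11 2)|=|(0 1)(2 5 4 11)|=4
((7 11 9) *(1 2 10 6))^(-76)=(7 9 11)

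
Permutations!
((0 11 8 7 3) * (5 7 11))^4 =(11)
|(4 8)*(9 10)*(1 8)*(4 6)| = 4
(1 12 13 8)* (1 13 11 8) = [0, 12, 2, 3, 4, 5, 6, 7, 13, 9, 10, 8, 11, 1] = (1 12 11 8 13)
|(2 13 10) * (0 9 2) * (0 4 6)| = 7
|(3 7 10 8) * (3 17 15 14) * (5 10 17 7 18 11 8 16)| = |(3 18 11 8 7 17 15 14)(5 10 16)| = 24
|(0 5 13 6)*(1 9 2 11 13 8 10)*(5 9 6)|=10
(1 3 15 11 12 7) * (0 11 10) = (0 11 12 7 1 3 15 10) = [11, 3, 2, 15, 4, 5, 6, 1, 8, 9, 0, 12, 7, 13, 14, 10]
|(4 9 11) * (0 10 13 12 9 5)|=|(0 10 13 12 9 11 4 5)|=8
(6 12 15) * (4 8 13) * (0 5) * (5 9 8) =(0 9 8 13 4 5)(6 12 15) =[9, 1, 2, 3, 5, 0, 12, 7, 13, 8, 10, 11, 15, 4, 14, 6]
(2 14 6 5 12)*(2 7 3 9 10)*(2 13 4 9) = (2 14 6 5 12 7 3)(4 9 10 13) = [0, 1, 14, 2, 9, 12, 5, 3, 8, 10, 13, 11, 7, 4, 6]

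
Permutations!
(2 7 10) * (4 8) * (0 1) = (0 1)(2 7 10)(4 8) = [1, 0, 7, 3, 8, 5, 6, 10, 4, 9, 2]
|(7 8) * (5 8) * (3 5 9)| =5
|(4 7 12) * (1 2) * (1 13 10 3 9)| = 6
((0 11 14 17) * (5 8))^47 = ((0 11 14 17)(5 8))^47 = (0 17 14 11)(5 8)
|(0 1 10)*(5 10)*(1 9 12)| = 6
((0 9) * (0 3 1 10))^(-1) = ((0 9 3 1 10))^(-1) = (0 10 1 3 9)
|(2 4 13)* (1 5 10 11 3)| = 15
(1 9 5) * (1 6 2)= (1 9 5 6 2)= [0, 9, 1, 3, 4, 6, 2, 7, 8, 5]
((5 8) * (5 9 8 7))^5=((5 7)(8 9))^5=(5 7)(8 9)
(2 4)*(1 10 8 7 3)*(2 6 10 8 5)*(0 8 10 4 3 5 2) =(0 8 7 5)(1 10 2 3)(4 6) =[8, 10, 3, 1, 6, 0, 4, 5, 7, 9, 2]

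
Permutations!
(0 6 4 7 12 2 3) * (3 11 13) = (0 6 4 7 12 2 11 13 3) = [6, 1, 11, 0, 7, 5, 4, 12, 8, 9, 10, 13, 2, 3]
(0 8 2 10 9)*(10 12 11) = (0 8 2 12 11 10 9) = [8, 1, 12, 3, 4, 5, 6, 7, 2, 0, 9, 10, 11]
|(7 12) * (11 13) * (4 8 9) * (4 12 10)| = |(4 8 9 12 7 10)(11 13)| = 6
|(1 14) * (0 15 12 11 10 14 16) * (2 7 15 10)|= |(0 10 14 1 16)(2 7 15 12 11)|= 5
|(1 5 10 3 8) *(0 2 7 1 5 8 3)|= |(0 2 7 1 8 5 10)|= 7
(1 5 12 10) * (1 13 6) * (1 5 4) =[0, 4, 2, 3, 1, 12, 5, 7, 8, 9, 13, 11, 10, 6] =(1 4)(5 12 10 13 6)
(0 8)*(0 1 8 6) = [6, 8, 2, 3, 4, 5, 0, 7, 1] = (0 6)(1 8)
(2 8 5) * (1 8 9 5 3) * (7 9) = (1 8 3)(2 7 9 5) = [0, 8, 7, 1, 4, 2, 6, 9, 3, 5]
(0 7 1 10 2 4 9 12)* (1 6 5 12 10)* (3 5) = (0 7 6 3 5 12)(2 4 9 10) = [7, 1, 4, 5, 9, 12, 3, 6, 8, 10, 2, 11, 0]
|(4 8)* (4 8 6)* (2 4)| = |(8)(2 4 6)| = 3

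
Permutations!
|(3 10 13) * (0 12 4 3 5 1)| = 8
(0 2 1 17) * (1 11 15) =(0 2 11 15 1 17) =[2, 17, 11, 3, 4, 5, 6, 7, 8, 9, 10, 15, 12, 13, 14, 1, 16, 0]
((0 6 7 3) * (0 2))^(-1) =((0 6 7 3 2))^(-1) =(0 2 3 7 6)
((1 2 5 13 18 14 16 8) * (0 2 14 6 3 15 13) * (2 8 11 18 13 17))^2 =(0 1 16 18 3 17 5 8 14 11 6 15 2)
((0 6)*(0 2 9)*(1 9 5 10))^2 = ((0 6 2 5 10 1 9))^2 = (0 2 10 9 6 5 1)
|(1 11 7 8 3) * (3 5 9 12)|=|(1 11 7 8 5 9 12 3)|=8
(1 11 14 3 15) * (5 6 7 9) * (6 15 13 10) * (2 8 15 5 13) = (1 11 14 3 2 8 15)(6 7 9 13 10) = [0, 11, 8, 2, 4, 5, 7, 9, 15, 13, 6, 14, 12, 10, 3, 1]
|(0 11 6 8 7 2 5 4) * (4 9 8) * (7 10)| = |(0 11 6 4)(2 5 9 8 10 7)| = 12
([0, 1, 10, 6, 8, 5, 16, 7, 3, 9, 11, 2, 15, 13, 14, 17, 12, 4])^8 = (17)(2 11 10)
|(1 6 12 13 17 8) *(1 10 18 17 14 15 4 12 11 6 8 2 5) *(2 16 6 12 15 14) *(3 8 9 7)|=|(1 9 7 3 8 10 18 17 16 6 11 12 13 2 5)(4 15)|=30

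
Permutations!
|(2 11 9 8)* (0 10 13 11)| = 7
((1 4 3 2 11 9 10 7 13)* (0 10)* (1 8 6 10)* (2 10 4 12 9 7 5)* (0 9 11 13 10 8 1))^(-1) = (1 13 2 5 10 7 11 12)(3 4 6 8)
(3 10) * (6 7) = (3 10)(6 7) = [0, 1, 2, 10, 4, 5, 7, 6, 8, 9, 3]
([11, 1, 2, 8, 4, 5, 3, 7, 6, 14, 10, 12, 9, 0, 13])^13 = [11, 1, 2, 8, 4, 5, 3, 7, 6, 14, 10, 12, 9, 0, 13]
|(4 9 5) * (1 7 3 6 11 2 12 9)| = 10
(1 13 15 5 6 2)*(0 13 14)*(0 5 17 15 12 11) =(0 13 12 11)(1 14 5 6 2)(15 17) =[13, 14, 1, 3, 4, 6, 2, 7, 8, 9, 10, 0, 11, 12, 5, 17, 16, 15]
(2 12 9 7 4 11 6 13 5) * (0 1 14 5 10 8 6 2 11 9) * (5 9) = [1, 14, 12, 3, 5, 11, 13, 4, 6, 7, 8, 2, 0, 10, 9] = (0 1 14 9 7 4 5 11 2 12)(6 13 10 8)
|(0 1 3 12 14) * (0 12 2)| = 4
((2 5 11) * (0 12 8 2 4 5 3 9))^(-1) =((0 12 8 2 3 9)(4 5 11))^(-1) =(0 9 3 2 8 12)(4 11 5)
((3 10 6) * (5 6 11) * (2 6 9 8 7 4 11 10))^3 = (4 9)(5 7)(8 11)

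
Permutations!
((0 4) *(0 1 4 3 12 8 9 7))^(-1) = (0 7 9 8 12 3)(1 4)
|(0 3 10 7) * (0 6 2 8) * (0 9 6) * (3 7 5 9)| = 14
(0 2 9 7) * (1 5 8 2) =(0 1 5 8 2 9 7) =[1, 5, 9, 3, 4, 8, 6, 0, 2, 7]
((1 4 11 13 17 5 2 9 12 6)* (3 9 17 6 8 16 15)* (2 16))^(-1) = (1 6 13 11 4)(2 8 12 9 3 15 16 5 17)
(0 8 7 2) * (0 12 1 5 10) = (0 8 7 2 12 1 5 10) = [8, 5, 12, 3, 4, 10, 6, 2, 7, 9, 0, 11, 1]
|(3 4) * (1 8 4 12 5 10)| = 7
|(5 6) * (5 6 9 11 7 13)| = 5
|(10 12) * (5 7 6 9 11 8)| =6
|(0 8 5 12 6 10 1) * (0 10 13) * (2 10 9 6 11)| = 11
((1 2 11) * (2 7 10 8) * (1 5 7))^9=(2 7)(5 8)(10 11)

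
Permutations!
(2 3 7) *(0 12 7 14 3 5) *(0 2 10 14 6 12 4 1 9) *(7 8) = [4, 9, 5, 6, 1, 2, 12, 10, 7, 0, 14, 11, 8, 13, 3] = (0 4 1 9)(2 5)(3 6 12 8 7 10 14)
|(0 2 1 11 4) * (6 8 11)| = 7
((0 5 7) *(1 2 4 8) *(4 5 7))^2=(1 5 8 2 4)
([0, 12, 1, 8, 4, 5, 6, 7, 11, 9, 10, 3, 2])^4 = (1 12 2)(3 8 11)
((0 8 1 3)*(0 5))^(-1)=((0 8 1 3 5))^(-1)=(0 5 3 1 8)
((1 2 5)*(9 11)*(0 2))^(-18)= (11)(0 5)(1 2)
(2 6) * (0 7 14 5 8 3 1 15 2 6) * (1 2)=(0 7 14 5 8 3 2)(1 15)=[7, 15, 0, 2, 4, 8, 6, 14, 3, 9, 10, 11, 12, 13, 5, 1]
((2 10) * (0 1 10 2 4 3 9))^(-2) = ((0 1 10 4 3 9))^(-2) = (0 3 10)(1 9 4)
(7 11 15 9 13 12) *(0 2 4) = (0 2 4)(7 11 15 9 13 12) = [2, 1, 4, 3, 0, 5, 6, 11, 8, 13, 10, 15, 7, 12, 14, 9]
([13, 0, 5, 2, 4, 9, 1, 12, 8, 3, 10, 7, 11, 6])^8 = (13)(7 11 12)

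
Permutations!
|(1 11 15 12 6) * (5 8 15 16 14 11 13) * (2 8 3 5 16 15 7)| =|(1 13 16 14 11 15 12 6)(2 8 7)(3 5)| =24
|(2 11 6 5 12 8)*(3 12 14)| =8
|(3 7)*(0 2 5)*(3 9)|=3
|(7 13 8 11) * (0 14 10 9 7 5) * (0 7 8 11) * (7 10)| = 9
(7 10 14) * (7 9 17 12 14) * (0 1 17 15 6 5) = (0 1 17 12 14 9 15 6 5)(7 10) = [1, 17, 2, 3, 4, 0, 5, 10, 8, 15, 7, 11, 14, 13, 9, 6, 16, 12]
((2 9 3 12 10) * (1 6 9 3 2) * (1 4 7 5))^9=(1 5 7 4 10 12 3 2 9 6)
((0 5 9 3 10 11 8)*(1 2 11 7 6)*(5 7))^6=((0 7 6 1 2 11 8)(3 10 5 9))^6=(0 8 11 2 1 6 7)(3 5)(9 10)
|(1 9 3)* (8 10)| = 6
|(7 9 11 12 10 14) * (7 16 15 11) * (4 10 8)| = |(4 10 14 16 15 11 12 8)(7 9)| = 8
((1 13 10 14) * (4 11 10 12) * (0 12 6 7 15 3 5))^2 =(0 4 10 1 6 15 5 12 11 14 13 7 3)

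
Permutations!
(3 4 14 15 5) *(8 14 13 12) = (3 4 13 12 8 14 15 5) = [0, 1, 2, 4, 13, 3, 6, 7, 14, 9, 10, 11, 8, 12, 15, 5]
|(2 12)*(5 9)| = 2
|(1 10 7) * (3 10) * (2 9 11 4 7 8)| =9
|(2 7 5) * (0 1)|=6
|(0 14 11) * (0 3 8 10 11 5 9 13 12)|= 12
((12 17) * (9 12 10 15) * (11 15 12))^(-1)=((9 11 15)(10 12 17))^(-1)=(9 15 11)(10 17 12)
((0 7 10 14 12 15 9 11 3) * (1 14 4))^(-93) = ((0 7 10 4 1 14 12 15 9 11 3))^(-93) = (0 12 7 15 10 9 4 11 1 3 14)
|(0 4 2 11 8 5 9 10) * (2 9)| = 4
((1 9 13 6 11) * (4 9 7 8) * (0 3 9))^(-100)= ((0 3 9 13 6 11 1 7 8 4))^(-100)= (13)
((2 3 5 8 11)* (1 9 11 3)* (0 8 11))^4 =(0 11)(1 3)(2 8)(5 9)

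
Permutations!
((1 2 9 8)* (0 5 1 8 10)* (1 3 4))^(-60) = (0 1)(2 5)(3 9)(4 10)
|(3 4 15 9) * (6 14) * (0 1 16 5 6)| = |(0 1 16 5 6 14)(3 4 15 9)| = 12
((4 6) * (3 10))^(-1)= (3 10)(4 6)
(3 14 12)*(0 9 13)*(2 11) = (0 9 13)(2 11)(3 14 12) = [9, 1, 11, 14, 4, 5, 6, 7, 8, 13, 10, 2, 3, 0, 12]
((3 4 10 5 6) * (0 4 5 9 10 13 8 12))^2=(0 13 12 4 8)(3 6 5)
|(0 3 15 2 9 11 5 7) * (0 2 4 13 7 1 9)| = 28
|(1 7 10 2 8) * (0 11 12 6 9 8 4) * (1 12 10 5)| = 60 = |(0 11 10 2 4)(1 7 5)(6 9 8 12)|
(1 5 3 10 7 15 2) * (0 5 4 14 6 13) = (0 5 3 10 7 15 2 1 4 14 6 13) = [5, 4, 1, 10, 14, 3, 13, 15, 8, 9, 7, 11, 12, 0, 6, 2]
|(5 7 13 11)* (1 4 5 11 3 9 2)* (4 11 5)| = 8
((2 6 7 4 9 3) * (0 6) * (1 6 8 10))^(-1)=((0 8 10 1 6 7 4 9 3 2))^(-1)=(0 2 3 9 4 7 6 1 10 8)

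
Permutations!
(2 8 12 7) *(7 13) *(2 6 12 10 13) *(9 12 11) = (2 8 10 13 7 6 11 9 12) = [0, 1, 8, 3, 4, 5, 11, 6, 10, 12, 13, 9, 2, 7]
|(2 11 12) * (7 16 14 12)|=|(2 11 7 16 14 12)|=6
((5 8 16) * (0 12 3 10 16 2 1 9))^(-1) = (0 9 1 2 8 5 16 10 3 12)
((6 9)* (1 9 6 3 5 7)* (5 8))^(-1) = (1 7 5 8 3 9)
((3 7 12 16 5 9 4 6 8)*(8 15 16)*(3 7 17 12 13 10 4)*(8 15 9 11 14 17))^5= (3 4 7 9 10 8 6 13)(5 15 17 11 16 12 14)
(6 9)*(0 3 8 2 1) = [3, 0, 1, 8, 4, 5, 9, 7, 2, 6] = (0 3 8 2 1)(6 9)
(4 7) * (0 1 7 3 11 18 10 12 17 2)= (0 1 7 4 3 11 18 10 12 17 2)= [1, 7, 0, 11, 3, 5, 6, 4, 8, 9, 12, 18, 17, 13, 14, 15, 16, 2, 10]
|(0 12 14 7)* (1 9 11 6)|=|(0 12 14 7)(1 9 11 6)|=4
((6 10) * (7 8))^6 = ((6 10)(7 8))^6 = (10)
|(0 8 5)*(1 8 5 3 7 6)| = 10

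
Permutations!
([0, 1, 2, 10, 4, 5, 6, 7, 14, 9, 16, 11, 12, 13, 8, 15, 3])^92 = (3 16 10)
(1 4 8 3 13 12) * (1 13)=(1 4 8 3)(12 13)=[0, 4, 2, 1, 8, 5, 6, 7, 3, 9, 10, 11, 13, 12]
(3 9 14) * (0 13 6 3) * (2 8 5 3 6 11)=[13, 1, 8, 9, 4, 3, 6, 7, 5, 14, 10, 2, 12, 11, 0]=(0 13 11 2 8 5 3 9 14)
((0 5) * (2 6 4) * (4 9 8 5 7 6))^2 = ((0 7 6 9 8 5)(2 4))^2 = (0 6 8)(5 7 9)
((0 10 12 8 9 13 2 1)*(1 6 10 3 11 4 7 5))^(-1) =((0 3 11 4 7 5 1)(2 6 10 12 8 9 13))^(-1) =(0 1 5 7 4 11 3)(2 13 9 8 12 10 6)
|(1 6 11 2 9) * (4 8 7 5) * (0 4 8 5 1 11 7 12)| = |(0 4 5 8 12)(1 6 7)(2 9 11)| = 15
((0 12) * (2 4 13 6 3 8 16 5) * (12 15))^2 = ((0 15 12)(2 4 13 6 3 8 16 5))^2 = (0 12 15)(2 13 3 16)(4 6 8 5)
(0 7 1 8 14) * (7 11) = (0 11 7 1 8 14) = [11, 8, 2, 3, 4, 5, 6, 1, 14, 9, 10, 7, 12, 13, 0]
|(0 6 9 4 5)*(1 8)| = 10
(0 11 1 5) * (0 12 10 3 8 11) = (1 5 12 10 3 8 11) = [0, 5, 2, 8, 4, 12, 6, 7, 11, 9, 3, 1, 10]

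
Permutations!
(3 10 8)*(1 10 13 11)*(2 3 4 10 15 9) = (1 15 9 2 3 13 11)(4 10 8) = [0, 15, 3, 13, 10, 5, 6, 7, 4, 2, 8, 1, 12, 11, 14, 9]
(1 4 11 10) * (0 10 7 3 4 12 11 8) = (0 10 1 12 11 7 3 4 8) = [10, 12, 2, 4, 8, 5, 6, 3, 0, 9, 1, 7, 11]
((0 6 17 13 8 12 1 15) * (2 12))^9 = ((0 6 17 13 8 2 12 1 15))^9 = (17)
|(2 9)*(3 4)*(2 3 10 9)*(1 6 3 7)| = 7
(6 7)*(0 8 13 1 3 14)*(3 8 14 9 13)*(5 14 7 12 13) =[7, 8, 2, 9, 4, 14, 12, 6, 3, 5, 10, 11, 13, 1, 0] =(0 7 6 12 13 1 8 3 9 5 14)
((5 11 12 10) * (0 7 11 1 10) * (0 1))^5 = (0 10 12 7 5 1 11)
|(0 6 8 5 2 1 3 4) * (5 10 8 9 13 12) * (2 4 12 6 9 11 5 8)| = 42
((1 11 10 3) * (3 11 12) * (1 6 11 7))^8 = ((1 12 3 6 11 10 7))^8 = (1 12 3 6 11 10 7)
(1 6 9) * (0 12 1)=(0 12 1 6 9)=[12, 6, 2, 3, 4, 5, 9, 7, 8, 0, 10, 11, 1]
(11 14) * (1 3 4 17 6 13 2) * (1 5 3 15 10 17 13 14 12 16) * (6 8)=(1 15 10 17 8 6 14 11 12 16)(2 5 3 4 13)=[0, 15, 5, 4, 13, 3, 14, 7, 6, 9, 17, 12, 16, 2, 11, 10, 1, 8]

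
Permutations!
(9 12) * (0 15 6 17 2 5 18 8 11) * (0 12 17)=(0 15 6)(2 5 18 8 11 12 9 17)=[15, 1, 5, 3, 4, 18, 0, 7, 11, 17, 10, 12, 9, 13, 14, 6, 16, 2, 8]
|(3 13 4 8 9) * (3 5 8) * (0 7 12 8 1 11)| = |(0 7 12 8 9 5 1 11)(3 13 4)| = 24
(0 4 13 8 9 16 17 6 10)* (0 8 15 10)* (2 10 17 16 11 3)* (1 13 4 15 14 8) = [15, 13, 10, 2, 4, 5, 0, 7, 9, 11, 1, 3, 12, 14, 8, 17, 16, 6] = (0 15 17 6)(1 13 14 8 9 11 3 2 10)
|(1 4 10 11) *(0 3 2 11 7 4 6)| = 6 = |(0 3 2 11 1 6)(4 10 7)|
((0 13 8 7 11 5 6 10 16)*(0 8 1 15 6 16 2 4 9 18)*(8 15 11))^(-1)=((0 13 1 11 5 16 15 6 10 2 4 9 18)(7 8))^(-1)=(0 18 9 4 2 10 6 15 16 5 11 1 13)(7 8)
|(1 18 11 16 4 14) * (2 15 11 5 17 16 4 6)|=11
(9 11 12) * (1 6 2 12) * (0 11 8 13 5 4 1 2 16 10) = (0 11 2 12 9 8 13 5 4 1 6 16 10) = [11, 6, 12, 3, 1, 4, 16, 7, 13, 8, 0, 2, 9, 5, 14, 15, 10]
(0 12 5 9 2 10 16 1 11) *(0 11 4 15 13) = (0 12 5 9 2 10 16 1 4 15 13) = [12, 4, 10, 3, 15, 9, 6, 7, 8, 2, 16, 11, 5, 0, 14, 13, 1]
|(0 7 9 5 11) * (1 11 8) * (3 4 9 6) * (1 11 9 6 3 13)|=11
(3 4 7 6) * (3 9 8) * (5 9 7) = (3 4 5 9 8)(6 7) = [0, 1, 2, 4, 5, 9, 7, 6, 3, 8]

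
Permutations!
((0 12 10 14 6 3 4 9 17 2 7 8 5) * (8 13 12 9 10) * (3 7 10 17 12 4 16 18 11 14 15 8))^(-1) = ((0 9 12 3 16 18 11 14 6 7 13 4 17 2 10 15 8 5))^(-1) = (0 5 8 15 10 2 17 4 13 7 6 14 11 18 16 3 12 9)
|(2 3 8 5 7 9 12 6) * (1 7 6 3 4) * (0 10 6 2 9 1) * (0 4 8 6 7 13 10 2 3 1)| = |(0 2 8 5 3 6 9 12 1 13 10 7)| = 12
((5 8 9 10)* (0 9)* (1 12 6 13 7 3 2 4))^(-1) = ((0 9 10 5 8)(1 12 6 13 7 3 2 4))^(-1) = (0 8 5 10 9)(1 4 2 3 7 13 6 12)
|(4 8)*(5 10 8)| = |(4 5 10 8)| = 4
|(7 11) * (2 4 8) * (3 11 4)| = |(2 3 11 7 4 8)| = 6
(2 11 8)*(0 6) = [6, 1, 11, 3, 4, 5, 0, 7, 2, 9, 10, 8] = (0 6)(2 11 8)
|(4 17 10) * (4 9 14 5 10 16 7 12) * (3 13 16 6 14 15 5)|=36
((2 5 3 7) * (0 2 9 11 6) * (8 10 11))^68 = ((0 2 5 3 7 9 8 10 11 6))^68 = (0 11 8 7 5)(2 6 10 9 3)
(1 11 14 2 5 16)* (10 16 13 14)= (1 11 10 16)(2 5 13 14)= [0, 11, 5, 3, 4, 13, 6, 7, 8, 9, 16, 10, 12, 14, 2, 15, 1]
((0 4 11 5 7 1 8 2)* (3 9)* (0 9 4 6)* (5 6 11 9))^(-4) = (0 6 11)(1 8 2 5 7)(3 9 4)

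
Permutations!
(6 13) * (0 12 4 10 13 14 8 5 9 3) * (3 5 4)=[12, 1, 2, 0, 10, 9, 14, 7, 4, 5, 13, 11, 3, 6, 8]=(0 12 3)(4 10 13 6 14 8)(5 9)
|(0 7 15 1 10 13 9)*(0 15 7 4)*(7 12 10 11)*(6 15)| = |(0 4)(1 11 7 12 10 13 9 6 15)| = 18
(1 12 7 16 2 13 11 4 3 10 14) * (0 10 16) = (0 10 14 1 12 7)(2 13 11 4 3 16) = [10, 12, 13, 16, 3, 5, 6, 0, 8, 9, 14, 4, 7, 11, 1, 15, 2]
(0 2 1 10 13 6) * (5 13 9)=[2, 10, 1, 3, 4, 13, 0, 7, 8, 5, 9, 11, 12, 6]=(0 2 1 10 9 5 13 6)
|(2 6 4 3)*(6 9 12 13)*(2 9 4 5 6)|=6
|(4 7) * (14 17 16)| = |(4 7)(14 17 16)| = 6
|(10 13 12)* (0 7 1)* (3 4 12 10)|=6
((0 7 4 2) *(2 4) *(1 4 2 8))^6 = (8)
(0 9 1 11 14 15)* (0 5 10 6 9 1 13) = (0 1 11 14 15 5 10 6 9 13) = [1, 11, 2, 3, 4, 10, 9, 7, 8, 13, 6, 14, 12, 0, 15, 5]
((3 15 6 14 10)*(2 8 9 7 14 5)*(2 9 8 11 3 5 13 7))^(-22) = (15)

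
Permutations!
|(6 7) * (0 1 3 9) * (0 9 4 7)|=|(9)(0 1 3 4 7 6)|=6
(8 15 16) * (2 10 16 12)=(2 10 16 8 15 12)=[0, 1, 10, 3, 4, 5, 6, 7, 15, 9, 16, 11, 2, 13, 14, 12, 8]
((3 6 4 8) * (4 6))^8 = ((3 4 8))^8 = (3 8 4)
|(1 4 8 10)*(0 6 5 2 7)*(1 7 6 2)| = |(0 2 6 5 1 4 8 10 7)| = 9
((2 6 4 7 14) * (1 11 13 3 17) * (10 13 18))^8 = ((1 11 18 10 13 3 17)(2 6 4 7 14))^8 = (1 11 18 10 13 3 17)(2 7 6 14 4)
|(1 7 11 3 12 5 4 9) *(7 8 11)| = |(1 8 11 3 12 5 4 9)| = 8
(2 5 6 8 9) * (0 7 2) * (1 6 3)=[7, 6, 5, 1, 4, 3, 8, 2, 9, 0]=(0 7 2 5 3 1 6 8 9)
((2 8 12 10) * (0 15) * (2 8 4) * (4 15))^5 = (0 4 2 15)(8 10 12)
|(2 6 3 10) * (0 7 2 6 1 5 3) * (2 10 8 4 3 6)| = 21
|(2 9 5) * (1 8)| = 6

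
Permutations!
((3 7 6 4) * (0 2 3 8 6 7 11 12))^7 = ((0 2 3 11 12)(4 8 6))^7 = (0 3 12 2 11)(4 8 6)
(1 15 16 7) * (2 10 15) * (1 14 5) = [0, 2, 10, 3, 4, 1, 6, 14, 8, 9, 15, 11, 12, 13, 5, 16, 7] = (1 2 10 15 16 7 14 5)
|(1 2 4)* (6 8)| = 6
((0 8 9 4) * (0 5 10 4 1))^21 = ((0 8 9 1)(4 5 10))^21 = (10)(0 8 9 1)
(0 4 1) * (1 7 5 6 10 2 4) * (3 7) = (0 1)(2 4 3 7 5 6 10) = [1, 0, 4, 7, 3, 6, 10, 5, 8, 9, 2]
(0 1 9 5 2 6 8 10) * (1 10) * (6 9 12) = [10, 12, 9, 3, 4, 2, 8, 7, 1, 5, 0, 11, 6] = (0 10)(1 12 6 8)(2 9 5)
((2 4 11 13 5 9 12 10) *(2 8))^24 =((2 4 11 13 5 9 12 10 8))^24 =(2 12 13)(4 10 5)(8 9 11)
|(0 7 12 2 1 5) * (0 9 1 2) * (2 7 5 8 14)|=9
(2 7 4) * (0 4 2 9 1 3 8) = (0 4 9 1 3 8)(2 7) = [4, 3, 7, 8, 9, 5, 6, 2, 0, 1]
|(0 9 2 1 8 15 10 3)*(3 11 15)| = 6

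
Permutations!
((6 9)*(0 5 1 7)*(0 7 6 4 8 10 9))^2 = (0 1)(4 10)(5 6)(8 9)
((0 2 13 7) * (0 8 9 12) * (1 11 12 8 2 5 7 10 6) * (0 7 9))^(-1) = (0 8 9 5)(1 6 10 13 2 7 12 11)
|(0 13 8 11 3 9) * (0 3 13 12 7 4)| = |(0 12 7 4)(3 9)(8 11 13)| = 12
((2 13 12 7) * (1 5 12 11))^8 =(1 5 12 7 2 13 11)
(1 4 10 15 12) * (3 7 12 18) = (1 4 10 15 18 3 7 12) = [0, 4, 2, 7, 10, 5, 6, 12, 8, 9, 15, 11, 1, 13, 14, 18, 16, 17, 3]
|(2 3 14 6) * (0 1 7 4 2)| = |(0 1 7 4 2 3 14 6)| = 8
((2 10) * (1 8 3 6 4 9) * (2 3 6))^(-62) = (1 4 8 9 6)(2 10 3)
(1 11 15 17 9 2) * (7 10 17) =(1 11 15 7 10 17 9 2) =[0, 11, 1, 3, 4, 5, 6, 10, 8, 2, 17, 15, 12, 13, 14, 7, 16, 9]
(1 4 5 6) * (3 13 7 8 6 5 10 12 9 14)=(1 4 10 12 9 14 3 13 7 8 6)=[0, 4, 2, 13, 10, 5, 1, 8, 6, 14, 12, 11, 9, 7, 3]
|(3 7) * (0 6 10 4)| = 4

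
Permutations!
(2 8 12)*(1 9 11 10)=(1 9 11 10)(2 8 12)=[0, 9, 8, 3, 4, 5, 6, 7, 12, 11, 1, 10, 2]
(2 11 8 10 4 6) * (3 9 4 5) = (2 11 8 10 5 3 9 4 6) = [0, 1, 11, 9, 6, 3, 2, 7, 10, 4, 5, 8]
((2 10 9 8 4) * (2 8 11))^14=((2 10 9 11)(4 8))^14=(2 9)(10 11)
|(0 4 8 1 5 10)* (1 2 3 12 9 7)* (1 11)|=|(0 4 8 2 3 12 9 7 11 1 5 10)|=12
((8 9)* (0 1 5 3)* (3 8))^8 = (0 5 9)(1 8 3)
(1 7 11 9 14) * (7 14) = (1 14)(7 11 9) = [0, 14, 2, 3, 4, 5, 6, 11, 8, 7, 10, 9, 12, 13, 1]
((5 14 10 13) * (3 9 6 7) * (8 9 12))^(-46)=((3 12 8 9 6 7)(5 14 10 13))^(-46)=(3 8 6)(5 10)(7 12 9)(13 14)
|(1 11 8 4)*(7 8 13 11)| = |(1 7 8 4)(11 13)| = 4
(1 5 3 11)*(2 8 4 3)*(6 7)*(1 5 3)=(1 3 11 5 2 8 4)(6 7)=[0, 3, 8, 11, 1, 2, 7, 6, 4, 9, 10, 5]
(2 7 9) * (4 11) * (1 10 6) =(1 10 6)(2 7 9)(4 11) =[0, 10, 7, 3, 11, 5, 1, 9, 8, 2, 6, 4]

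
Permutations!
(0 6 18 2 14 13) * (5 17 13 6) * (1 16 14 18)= (0 5 17 13)(1 16 14 6)(2 18)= [5, 16, 18, 3, 4, 17, 1, 7, 8, 9, 10, 11, 12, 0, 6, 15, 14, 13, 2]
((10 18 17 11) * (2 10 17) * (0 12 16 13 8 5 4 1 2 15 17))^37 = ((0 12 16 13 8 5 4 1 2 10 18 15 17 11))^37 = (0 10 8 11 2 13 17 1 16 15 4 12 18 5)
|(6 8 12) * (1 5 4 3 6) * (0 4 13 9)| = |(0 4 3 6 8 12 1 5 13 9)| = 10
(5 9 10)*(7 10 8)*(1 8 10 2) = (1 8 7 2)(5 9 10) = [0, 8, 1, 3, 4, 9, 6, 2, 7, 10, 5]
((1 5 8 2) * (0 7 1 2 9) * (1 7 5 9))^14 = ((0 5 8 1 9))^14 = (0 9 1 8 5)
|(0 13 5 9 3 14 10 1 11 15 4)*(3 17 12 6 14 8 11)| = |(0 13 5 9 17 12 6 14 10 1 3 8 11 15 4)| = 15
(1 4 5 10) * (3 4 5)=(1 5 10)(3 4)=[0, 5, 2, 4, 3, 10, 6, 7, 8, 9, 1]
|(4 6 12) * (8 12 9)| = 5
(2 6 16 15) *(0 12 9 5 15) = (0 12 9 5 15 2 6 16) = [12, 1, 6, 3, 4, 15, 16, 7, 8, 5, 10, 11, 9, 13, 14, 2, 0]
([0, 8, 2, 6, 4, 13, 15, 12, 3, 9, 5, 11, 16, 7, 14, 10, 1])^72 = (1 5 8 13 3 7 6 12 15 16 10)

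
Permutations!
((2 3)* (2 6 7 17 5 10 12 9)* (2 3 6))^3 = ((2 6 7 17 5 10 12 9 3))^3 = (2 17 12)(3 7 10)(5 9 6)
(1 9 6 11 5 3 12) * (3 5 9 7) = (1 7 3 12)(6 11 9) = [0, 7, 2, 12, 4, 5, 11, 3, 8, 6, 10, 9, 1]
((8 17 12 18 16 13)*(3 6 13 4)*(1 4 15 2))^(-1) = (1 2 15 16 18 12 17 8 13 6 3 4)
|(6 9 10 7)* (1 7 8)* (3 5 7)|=|(1 3 5 7 6 9 10 8)|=8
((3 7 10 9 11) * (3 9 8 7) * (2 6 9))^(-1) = (2 11 9 6)(7 8 10)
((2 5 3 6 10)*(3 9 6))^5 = (10)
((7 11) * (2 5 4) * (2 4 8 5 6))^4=(11)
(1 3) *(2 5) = (1 3)(2 5) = [0, 3, 5, 1, 4, 2]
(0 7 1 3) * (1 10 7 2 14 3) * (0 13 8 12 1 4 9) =(0 2 14 3 13 8 12 1 4 9)(7 10) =[2, 4, 14, 13, 9, 5, 6, 10, 12, 0, 7, 11, 1, 8, 3]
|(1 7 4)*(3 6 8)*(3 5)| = 12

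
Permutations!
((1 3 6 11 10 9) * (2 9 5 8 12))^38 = (1 2 8 10 6)(3 9 12 5 11)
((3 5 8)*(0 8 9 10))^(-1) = (0 10 9 5 3 8)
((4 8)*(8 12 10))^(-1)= ((4 12 10 8))^(-1)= (4 8 10 12)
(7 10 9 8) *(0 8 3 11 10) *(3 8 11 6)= (0 11 10 9 8 7)(3 6)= [11, 1, 2, 6, 4, 5, 3, 0, 7, 8, 9, 10]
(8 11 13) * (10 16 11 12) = (8 12 10 16 11 13) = [0, 1, 2, 3, 4, 5, 6, 7, 12, 9, 16, 13, 10, 8, 14, 15, 11]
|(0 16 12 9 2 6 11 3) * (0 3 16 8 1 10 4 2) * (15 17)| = |(0 8 1 10 4 2 6 11 16 12 9)(15 17)| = 22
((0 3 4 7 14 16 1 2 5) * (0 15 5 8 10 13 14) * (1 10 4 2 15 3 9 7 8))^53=(0 7 9)(1 3 15 2 5)(4 8)(10 13 14 16)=((0 9 7)(1 15 5 3 2)(4 8)(10 13 14 16))^53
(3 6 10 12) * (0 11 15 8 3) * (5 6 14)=(0 11 15 8 3 14 5 6 10 12)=[11, 1, 2, 14, 4, 6, 10, 7, 3, 9, 12, 15, 0, 13, 5, 8]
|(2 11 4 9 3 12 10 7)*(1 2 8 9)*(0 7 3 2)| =|(0 7 8 9 2 11 4 1)(3 12 10)| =24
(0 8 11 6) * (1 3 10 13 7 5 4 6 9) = (0 8 11 9 1 3 10 13 7 5 4 6) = [8, 3, 2, 10, 6, 4, 0, 5, 11, 1, 13, 9, 12, 7]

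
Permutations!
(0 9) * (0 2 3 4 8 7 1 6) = [9, 6, 3, 4, 8, 5, 0, 1, 7, 2] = (0 9 2 3 4 8 7 1 6)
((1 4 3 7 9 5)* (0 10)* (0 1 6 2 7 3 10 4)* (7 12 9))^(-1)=((0 4 10 1)(2 12 9 5 6))^(-1)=(0 1 10 4)(2 6 5 9 12)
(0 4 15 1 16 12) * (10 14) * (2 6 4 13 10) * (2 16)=(0 13 10 14 16 12)(1 2 6 4 15)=[13, 2, 6, 3, 15, 5, 4, 7, 8, 9, 14, 11, 0, 10, 16, 1, 12]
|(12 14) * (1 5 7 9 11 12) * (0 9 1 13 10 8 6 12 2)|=12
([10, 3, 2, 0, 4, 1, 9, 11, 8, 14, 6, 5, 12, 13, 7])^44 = [14, 6, 2, 9, 4, 10, 11, 3, 8, 5, 7, 0, 12, 13, 1]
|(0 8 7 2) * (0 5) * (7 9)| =6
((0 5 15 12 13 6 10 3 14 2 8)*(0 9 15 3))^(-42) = (0 9)(2 6)(3 12)(5 15)(8 10)(13 14) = ((0 5 3 14 2 8 9 15 12 13 6 10))^(-42)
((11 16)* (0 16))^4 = ((0 16 11))^4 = (0 16 11)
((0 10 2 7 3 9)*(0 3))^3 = (0 7 2 10)(3 9)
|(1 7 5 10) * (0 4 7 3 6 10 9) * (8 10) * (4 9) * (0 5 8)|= 10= |(0 9 5 4 7 8 10 1 3 6)|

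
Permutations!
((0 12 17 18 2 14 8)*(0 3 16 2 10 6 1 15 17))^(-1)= ((0 12)(1 15 17 18 10 6)(2 14 8 3 16))^(-1)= (0 12)(1 6 10 18 17 15)(2 16 3 8 14)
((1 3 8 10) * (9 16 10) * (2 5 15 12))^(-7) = (1 10 16 9 8 3)(2 5 15 12)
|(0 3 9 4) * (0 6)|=5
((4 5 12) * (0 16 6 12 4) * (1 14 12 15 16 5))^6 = ((0 5 4 1 14 12)(6 15 16))^6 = (16)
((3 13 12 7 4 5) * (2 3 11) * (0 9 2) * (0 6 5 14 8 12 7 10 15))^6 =(0 4)(2 8)(3 12)(7 15)(9 14)(10 13) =((0 9 2 3 13 7 4 14 8 12 10 15)(5 11 6))^6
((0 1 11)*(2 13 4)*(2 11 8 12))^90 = (0 8 2 4)(1 12 13 11)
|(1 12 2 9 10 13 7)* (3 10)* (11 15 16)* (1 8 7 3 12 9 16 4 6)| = |(1 9 12 2 16 11 15 4 6)(3 10 13)(7 8)| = 18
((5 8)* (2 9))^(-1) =(2 9)(5 8)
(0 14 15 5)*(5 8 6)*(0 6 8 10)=(0 14 15 10)(5 6)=[14, 1, 2, 3, 4, 6, 5, 7, 8, 9, 0, 11, 12, 13, 15, 10]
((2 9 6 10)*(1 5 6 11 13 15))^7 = (1 13 9 10 5 15 11 2 6)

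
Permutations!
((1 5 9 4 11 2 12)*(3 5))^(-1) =((1 3 5 9 4 11 2 12))^(-1) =(1 12 2 11 4 9 5 3)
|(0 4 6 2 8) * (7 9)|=10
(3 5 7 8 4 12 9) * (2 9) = (2 9 3 5 7 8 4 12) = [0, 1, 9, 5, 12, 7, 6, 8, 4, 3, 10, 11, 2]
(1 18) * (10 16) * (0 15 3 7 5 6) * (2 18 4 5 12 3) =[15, 4, 18, 7, 5, 6, 0, 12, 8, 9, 16, 11, 3, 13, 14, 2, 10, 17, 1] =(0 15 2 18 1 4 5 6)(3 7 12)(10 16)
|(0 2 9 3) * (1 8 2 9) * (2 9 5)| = |(0 5 2 1 8 9 3)| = 7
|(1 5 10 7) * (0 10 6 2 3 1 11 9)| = |(0 10 7 11 9)(1 5 6 2 3)| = 5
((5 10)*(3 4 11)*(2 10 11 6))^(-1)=(2 6 4 3 11 5 10)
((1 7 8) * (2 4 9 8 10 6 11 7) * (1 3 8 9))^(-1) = ((1 2 4)(3 8)(6 11 7 10))^(-1) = (1 4 2)(3 8)(6 10 7 11)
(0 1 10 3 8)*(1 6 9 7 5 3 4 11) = (0 6 9 7 5 3 8)(1 10 4 11) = [6, 10, 2, 8, 11, 3, 9, 5, 0, 7, 4, 1]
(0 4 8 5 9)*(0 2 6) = (0 4 8 5 9 2 6) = [4, 1, 6, 3, 8, 9, 0, 7, 5, 2]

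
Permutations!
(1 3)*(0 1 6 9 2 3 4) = (0 1 4)(2 3 6 9) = [1, 4, 3, 6, 0, 5, 9, 7, 8, 2]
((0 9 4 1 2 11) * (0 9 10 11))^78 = (0 10 11 9 4 1 2)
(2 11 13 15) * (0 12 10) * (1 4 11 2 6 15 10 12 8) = (0 8 1 4 11 13 10)(6 15) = [8, 4, 2, 3, 11, 5, 15, 7, 1, 9, 0, 13, 12, 10, 14, 6]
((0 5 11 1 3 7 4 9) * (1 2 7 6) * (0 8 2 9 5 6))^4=(2 11 7 9 4 8 5)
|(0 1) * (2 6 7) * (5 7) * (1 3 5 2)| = |(0 3 5 7 1)(2 6)| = 10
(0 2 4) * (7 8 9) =(0 2 4)(7 8 9) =[2, 1, 4, 3, 0, 5, 6, 8, 9, 7]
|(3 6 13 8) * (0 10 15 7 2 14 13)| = 10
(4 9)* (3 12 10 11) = (3 12 10 11)(4 9) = [0, 1, 2, 12, 9, 5, 6, 7, 8, 4, 11, 3, 10]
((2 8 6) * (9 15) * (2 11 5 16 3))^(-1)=((2 8 6 11 5 16 3)(9 15))^(-1)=(2 3 16 5 11 6 8)(9 15)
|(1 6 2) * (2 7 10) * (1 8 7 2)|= 6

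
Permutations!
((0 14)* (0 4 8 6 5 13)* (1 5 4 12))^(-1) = (0 13 5 1 12 14)(4 6 8)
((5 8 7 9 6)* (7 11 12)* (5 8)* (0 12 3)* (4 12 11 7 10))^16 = (0 11 3)(4 12 10)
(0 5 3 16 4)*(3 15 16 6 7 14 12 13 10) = (0 5 15 16 4)(3 6 7 14 12 13 10) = [5, 1, 2, 6, 0, 15, 7, 14, 8, 9, 3, 11, 13, 10, 12, 16, 4]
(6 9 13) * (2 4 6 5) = (2 4 6 9 13 5) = [0, 1, 4, 3, 6, 2, 9, 7, 8, 13, 10, 11, 12, 5]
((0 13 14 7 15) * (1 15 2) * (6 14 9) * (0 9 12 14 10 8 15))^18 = ((0 13 12 14 7 2 1)(6 10 8 15 9))^18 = (0 7 13 2 12 1 14)(6 15 10 9 8)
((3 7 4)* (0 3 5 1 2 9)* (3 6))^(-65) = ((0 6 3 7 4 5 1 2 9))^(-65) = (0 2 5 7 6 9 1 4 3)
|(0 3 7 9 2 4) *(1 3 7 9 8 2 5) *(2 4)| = |(0 7 8 4)(1 3 9 5)| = 4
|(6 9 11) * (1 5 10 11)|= |(1 5 10 11 6 9)|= 6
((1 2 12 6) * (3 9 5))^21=((1 2 12 6)(3 9 5))^21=(1 2 12 6)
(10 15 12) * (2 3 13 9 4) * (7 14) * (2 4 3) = (3 13 9)(7 14)(10 15 12) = [0, 1, 2, 13, 4, 5, 6, 14, 8, 3, 15, 11, 10, 9, 7, 12]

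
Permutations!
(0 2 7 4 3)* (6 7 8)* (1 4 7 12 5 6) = (0 2 8 1 4 3)(5 6 12) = [2, 4, 8, 0, 3, 6, 12, 7, 1, 9, 10, 11, 5]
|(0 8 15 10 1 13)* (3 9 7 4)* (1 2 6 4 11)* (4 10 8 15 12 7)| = 24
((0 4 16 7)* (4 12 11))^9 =((0 12 11 4 16 7))^9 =(0 4)(7 11)(12 16)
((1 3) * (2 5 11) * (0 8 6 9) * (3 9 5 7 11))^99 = ((0 8 6 5 3 1 9)(2 7 11))^99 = (11)(0 8 6 5 3 1 9)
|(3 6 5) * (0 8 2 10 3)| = |(0 8 2 10 3 6 5)| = 7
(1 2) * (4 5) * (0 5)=[5, 2, 1, 3, 0, 4]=(0 5 4)(1 2)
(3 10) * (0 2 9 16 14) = (0 2 9 16 14)(3 10) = [2, 1, 9, 10, 4, 5, 6, 7, 8, 16, 3, 11, 12, 13, 0, 15, 14]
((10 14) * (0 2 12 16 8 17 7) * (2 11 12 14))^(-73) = (0 8 11 17 12 7 16)(2 10 14)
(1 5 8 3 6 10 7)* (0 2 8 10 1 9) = (0 2 8 3 6 1 5 10 7 9) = [2, 5, 8, 6, 4, 10, 1, 9, 3, 0, 7]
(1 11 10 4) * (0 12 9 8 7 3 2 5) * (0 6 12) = (1 11 10 4)(2 5 6 12 9 8 7 3) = [0, 11, 5, 2, 1, 6, 12, 3, 7, 8, 4, 10, 9]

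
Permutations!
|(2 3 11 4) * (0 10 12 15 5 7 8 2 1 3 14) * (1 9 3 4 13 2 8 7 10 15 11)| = 36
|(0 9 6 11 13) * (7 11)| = 6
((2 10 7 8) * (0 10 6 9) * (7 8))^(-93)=(0 2)(6 10)(8 9)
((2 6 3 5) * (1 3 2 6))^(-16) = ((1 3 5 6 2))^(-16) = (1 2 6 5 3)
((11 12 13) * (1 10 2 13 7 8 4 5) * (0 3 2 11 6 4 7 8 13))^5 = ((0 3 2)(1 10 11 12 8 7 13 6 4 5))^5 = (0 2 3)(1 7)(4 12)(5 8)(6 11)(10 13)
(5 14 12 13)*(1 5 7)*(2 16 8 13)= (1 5 14 12 2 16 8 13 7)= [0, 5, 16, 3, 4, 14, 6, 1, 13, 9, 10, 11, 2, 7, 12, 15, 8]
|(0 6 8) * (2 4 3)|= 3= |(0 6 8)(2 4 3)|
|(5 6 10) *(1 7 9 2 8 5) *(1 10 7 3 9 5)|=|(10)(1 3 9 2 8)(5 6 7)|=15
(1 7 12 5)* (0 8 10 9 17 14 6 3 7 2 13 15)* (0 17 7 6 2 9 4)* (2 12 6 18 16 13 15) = [8, 9, 15, 18, 0, 1, 3, 6, 10, 7, 4, 11, 5, 2, 12, 17, 13, 14, 16] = (0 8 10 4)(1 9 7 6 3 18 16 13 2 15 17 14 12 5)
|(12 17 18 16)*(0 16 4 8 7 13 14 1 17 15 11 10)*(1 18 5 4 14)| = 42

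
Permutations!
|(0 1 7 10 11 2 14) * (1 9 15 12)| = 10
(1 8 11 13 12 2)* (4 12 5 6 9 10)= [0, 8, 1, 3, 12, 6, 9, 7, 11, 10, 4, 13, 2, 5]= (1 8 11 13 5 6 9 10 4 12 2)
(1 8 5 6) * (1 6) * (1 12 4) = (1 8 5 12 4) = [0, 8, 2, 3, 1, 12, 6, 7, 5, 9, 10, 11, 4]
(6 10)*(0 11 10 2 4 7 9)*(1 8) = (0 11 10 6 2 4 7 9)(1 8) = [11, 8, 4, 3, 7, 5, 2, 9, 1, 0, 6, 10]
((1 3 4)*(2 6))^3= (2 6)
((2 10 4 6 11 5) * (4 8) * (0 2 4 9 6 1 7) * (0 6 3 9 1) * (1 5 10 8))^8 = (0 5 2 4 8)(1 11 7 10 6)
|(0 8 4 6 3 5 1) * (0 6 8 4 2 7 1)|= |(0 4 8 2 7 1 6 3 5)|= 9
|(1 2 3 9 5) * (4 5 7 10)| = 8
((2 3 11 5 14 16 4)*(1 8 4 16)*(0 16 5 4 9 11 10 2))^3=((0 16 5 14 1 8 9 11 4)(2 3 10))^3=(0 14 9)(1 11 16)(4 5 8)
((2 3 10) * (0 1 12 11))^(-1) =((0 1 12 11)(2 3 10))^(-1) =(0 11 12 1)(2 10 3)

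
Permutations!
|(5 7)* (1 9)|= 2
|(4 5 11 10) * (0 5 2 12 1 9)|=|(0 5 11 10 4 2 12 1 9)|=9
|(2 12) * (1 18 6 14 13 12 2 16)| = |(1 18 6 14 13 12 16)| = 7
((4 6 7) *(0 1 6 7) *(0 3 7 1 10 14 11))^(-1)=(0 11 14 10)(1 4 7 3 6)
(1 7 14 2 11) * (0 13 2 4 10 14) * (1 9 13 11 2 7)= (0 11 9 13 7)(4 10 14)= [11, 1, 2, 3, 10, 5, 6, 0, 8, 13, 14, 9, 12, 7, 4]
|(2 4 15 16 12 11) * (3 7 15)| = 8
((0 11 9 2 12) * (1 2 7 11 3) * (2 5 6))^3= (0 5 12 1 2 3 6)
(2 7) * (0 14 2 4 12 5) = (0 14 2 7 4 12 5) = [14, 1, 7, 3, 12, 0, 6, 4, 8, 9, 10, 11, 5, 13, 2]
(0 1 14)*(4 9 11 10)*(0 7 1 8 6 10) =[8, 14, 2, 3, 9, 5, 10, 1, 6, 11, 4, 0, 12, 13, 7] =(0 8 6 10 4 9 11)(1 14 7)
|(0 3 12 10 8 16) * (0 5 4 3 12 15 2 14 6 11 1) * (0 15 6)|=|(0 12 10 8 16 5 4 3 6 11 1 15 2 14)|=14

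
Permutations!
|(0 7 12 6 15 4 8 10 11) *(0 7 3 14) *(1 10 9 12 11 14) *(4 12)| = 30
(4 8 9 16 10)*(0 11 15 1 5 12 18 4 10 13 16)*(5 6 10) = (0 11 15 1 6 10 5 12 18 4 8 9)(13 16) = [11, 6, 2, 3, 8, 12, 10, 7, 9, 0, 5, 15, 18, 16, 14, 1, 13, 17, 4]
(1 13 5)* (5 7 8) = (1 13 7 8 5) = [0, 13, 2, 3, 4, 1, 6, 8, 5, 9, 10, 11, 12, 7]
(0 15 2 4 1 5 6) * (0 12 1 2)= [15, 5, 4, 3, 2, 6, 12, 7, 8, 9, 10, 11, 1, 13, 14, 0]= (0 15)(1 5 6 12)(2 4)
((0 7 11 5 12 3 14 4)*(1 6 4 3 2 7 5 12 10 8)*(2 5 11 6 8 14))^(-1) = (0 4 6 7 2 3 14 10 5 12 11)(1 8)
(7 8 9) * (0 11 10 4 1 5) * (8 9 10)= (0 11 8 10 4 1 5)(7 9)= [11, 5, 2, 3, 1, 0, 6, 9, 10, 7, 4, 8]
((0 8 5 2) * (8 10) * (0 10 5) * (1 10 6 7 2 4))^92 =((0 5 4 1 10 8)(2 6 7))^92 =(0 4 10)(1 8 5)(2 7 6)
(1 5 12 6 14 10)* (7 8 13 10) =(1 5 12 6 14 7 8 13 10) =[0, 5, 2, 3, 4, 12, 14, 8, 13, 9, 1, 11, 6, 10, 7]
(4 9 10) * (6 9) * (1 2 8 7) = (1 2 8 7)(4 6 9 10) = [0, 2, 8, 3, 6, 5, 9, 1, 7, 10, 4]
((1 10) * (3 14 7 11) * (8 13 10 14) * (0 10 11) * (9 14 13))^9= ((0 10 1 13 11 3 8 9 14 7))^9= (0 7 14 9 8 3 11 13 1 10)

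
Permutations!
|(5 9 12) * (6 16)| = 6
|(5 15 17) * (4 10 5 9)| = |(4 10 5 15 17 9)| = 6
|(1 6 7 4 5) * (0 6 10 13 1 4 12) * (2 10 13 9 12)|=|(0 6 7 2 10 9 12)(1 13)(4 5)|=14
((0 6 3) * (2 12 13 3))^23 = (0 3 13 12 2 6) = ((0 6 2 12 13 3))^23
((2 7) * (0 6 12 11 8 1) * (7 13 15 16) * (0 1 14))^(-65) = ((0 6 12 11 8 14)(2 13 15 16 7))^(-65) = (16)(0 6 12 11 8 14)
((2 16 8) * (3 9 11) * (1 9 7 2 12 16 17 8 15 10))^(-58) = ((1 9 11 3 7 2 17 8 12 16 15 10))^(-58) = (1 11 7 17 12 15)(2 8 16 10 9 3)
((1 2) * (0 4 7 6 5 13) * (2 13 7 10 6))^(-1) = (0 13 1 2 7 5 6 10 4)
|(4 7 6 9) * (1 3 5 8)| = 4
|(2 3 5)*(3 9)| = 4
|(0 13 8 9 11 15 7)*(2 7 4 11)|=6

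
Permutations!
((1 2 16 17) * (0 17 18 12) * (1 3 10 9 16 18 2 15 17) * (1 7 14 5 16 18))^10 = (0 10 1 14 18 17 16)(2 7 9 15 5 12 3)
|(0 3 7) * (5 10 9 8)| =|(0 3 7)(5 10 9 8)| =12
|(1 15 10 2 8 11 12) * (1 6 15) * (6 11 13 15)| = |(2 8 13 15 10)(11 12)| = 10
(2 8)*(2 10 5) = [0, 1, 8, 3, 4, 2, 6, 7, 10, 9, 5] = (2 8 10 5)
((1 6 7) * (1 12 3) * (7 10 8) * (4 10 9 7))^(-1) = (1 3 12 7 9 6)(4 8 10)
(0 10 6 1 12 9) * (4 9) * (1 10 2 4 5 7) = (0 2 4 9)(1 12 5 7)(6 10) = [2, 12, 4, 3, 9, 7, 10, 1, 8, 0, 6, 11, 5]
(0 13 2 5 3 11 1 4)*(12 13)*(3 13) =(0 12 3 11 1 4)(2 5 13) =[12, 4, 5, 11, 0, 13, 6, 7, 8, 9, 10, 1, 3, 2]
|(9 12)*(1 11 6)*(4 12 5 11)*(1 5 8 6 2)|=9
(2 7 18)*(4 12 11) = (2 7 18)(4 12 11) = [0, 1, 7, 3, 12, 5, 6, 18, 8, 9, 10, 4, 11, 13, 14, 15, 16, 17, 2]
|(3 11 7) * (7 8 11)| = 2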